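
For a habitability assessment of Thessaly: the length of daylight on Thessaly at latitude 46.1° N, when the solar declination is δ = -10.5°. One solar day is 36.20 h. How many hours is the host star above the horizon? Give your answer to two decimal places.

15.87 h

cos H₀ = −tan φ · tan δ = −tan(+46.1°) × tan(-10.500°) = 0.1926, so H₀ = 1.3770 rad = 78.90°.
Daylight = 2H₀/(2π) × 36.20 h = (1.3770/π) × 36.20 = 15.87 h.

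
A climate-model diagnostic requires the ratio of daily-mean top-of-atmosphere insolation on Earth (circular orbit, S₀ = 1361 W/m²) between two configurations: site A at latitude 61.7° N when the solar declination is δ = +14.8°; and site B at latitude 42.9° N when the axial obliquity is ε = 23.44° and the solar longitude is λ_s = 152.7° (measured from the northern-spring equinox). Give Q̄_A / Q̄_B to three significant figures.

— Configuration A (φ=+61.7°):
cos H₀ = −tan(+61.7°) tan(+14.800°) = -0.4907, H₀ = 2.0837 rad.
Bracket: H₀ sin φ sin δ + cos φ cos δ sin H₀ = 2.0837×0.88048×0.25545 + 0.47409×0.96682×0.87133 = 0.468663 + 0.399383 = 0.868046.
Q̄ = (S₀/π) × [bracket] = (1361/π) × 0.868046 = 376.05 W/m².
— Configuration B (φ=+42.9°):
Solar declination: sin δ = sin ε · sin λ_s = sin 23.44° × sin 152.7° = 0.18245, so δ = +10.512°.
cos H₀ = −tan(+42.9°) tan(+10.512°) = -0.1724, H₀ = 1.7441 rad.
Bracket: H₀ sin φ sin δ + cos φ cos δ sin H₀ = 1.7441×0.68072×0.18245 + 0.73254×0.98322×0.98502 = 0.216613 + 0.709459 = 0.926072.
Q̄ = (S₀/π) × [bracket] = (1361/π) × 0.926072 = 401.19 W/m².
Ratio Q̄_A / Q̄_B = 376.05 / 401.19 = 0.9373.

Q̄_A / Q̄_B ≈ 0.937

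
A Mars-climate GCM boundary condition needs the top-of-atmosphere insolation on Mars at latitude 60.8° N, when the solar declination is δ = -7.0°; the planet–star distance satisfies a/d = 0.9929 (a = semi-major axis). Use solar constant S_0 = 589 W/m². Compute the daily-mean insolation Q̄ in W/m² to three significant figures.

cos h₀ = −tan(+60.8°) tan(-7.000°) = 0.2197, h₀ = 1.3493 rad.
Bracket: h₀ sin ϕ sin δ + cos ϕ cos δ sin h₀ = 1.3493×0.87292×-0.12187 + 0.48786×0.99255×0.97557 = -0.143542 + 0.472396 = 0.328854.
Inverse-square distance factor (a/d)² = 0.9929² = 0.985850.
Q̄ = (S_0/π) × 0.985850 × [bracket] = (589/π) × 0.985850 × 0.328854 = 60.78 W/m².

Q̄ ≈ 60.8 W/m²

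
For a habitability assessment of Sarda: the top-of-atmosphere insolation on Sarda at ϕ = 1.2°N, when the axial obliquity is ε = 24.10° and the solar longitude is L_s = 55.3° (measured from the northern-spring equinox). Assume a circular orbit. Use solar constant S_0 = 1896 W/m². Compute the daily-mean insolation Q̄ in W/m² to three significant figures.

Q̄ ≈ 575 W/m²

Solar declination: sin δ = sin ε · sin L_s = sin 24.10° × sin 55.3° = 0.33571, so δ = +19.616°.
cos h₀ = −tan(+1.2°) tan(+19.616°) = -0.0075, h₀ = 1.5783 rad.
Bracket: h₀ sin ϕ sin δ + cos ϕ cos δ sin h₀ = 1.5783×0.02094×0.33571 + 0.99978×0.94197×0.99997 = 0.011095 + 0.941735 = 0.952830.
Q̄ = (S_0/π) × [bracket] = (1896/π) × 0.952830 = 575.0 W/m².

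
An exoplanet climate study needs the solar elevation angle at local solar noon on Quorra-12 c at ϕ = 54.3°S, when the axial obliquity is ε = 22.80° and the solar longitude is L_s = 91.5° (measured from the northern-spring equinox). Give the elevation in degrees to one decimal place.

Solar declination: sin δ = sin ε · sin L_s = sin 22.80° × sin 91.5° = 0.38738, so δ = +22.792°.
At local noon the hour angle is zero, so the zenith angle equals |ϕ − δ| = |-54.3° − (+22.792°)| = 77.092°.
Elevation = 90° − 77.092° = 12.9°.

12.9°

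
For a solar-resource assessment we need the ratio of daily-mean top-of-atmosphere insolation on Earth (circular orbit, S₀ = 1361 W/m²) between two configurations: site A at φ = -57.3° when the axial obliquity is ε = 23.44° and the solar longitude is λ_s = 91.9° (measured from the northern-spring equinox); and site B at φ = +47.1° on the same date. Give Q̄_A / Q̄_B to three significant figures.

— Configuration A (φ=-57.3°):
Solar declination: sin δ = sin ε · sin λ_s = sin 23.44° × sin 91.9° = 0.39757, so δ = +23.426°.
cos H₀ = −tan(-57.3°) tan(+23.426°) = 0.6749, H₀ = 0.8300 rad.
Bracket: H₀ sin φ sin δ + cos φ cos δ sin H₀ = 0.8300×-0.84151×0.39757 + 0.54024×0.91757×0.73790 = -0.277684 + 0.365783 = 0.088099.
Q̄ = (S₀/π) × [bracket] = (1361/π) × 0.088099 = 38.166 W/m².
— Configuration B (φ=+47.1°):
cos H₀ = −tan(+47.1°) tan(+23.426°) = -0.4663, H₀ = 2.0559 rad.
Bracket: H₀ sin φ sin δ + cos φ cos δ sin H₀ = 2.0559×0.73254×0.39757 + 0.68072×0.91757×0.88464 = 0.598752 + 0.552553 = 1.151305.
Q̄ = (S₀/π) × [bracket] = (1361/π) × 1.151305 = 498.77 W/m².
Ratio Q̄_A / Q̄_B = 38.166 / 498.77 = 0.07652.

Q̄_A / Q̄_B ≈ 0.0765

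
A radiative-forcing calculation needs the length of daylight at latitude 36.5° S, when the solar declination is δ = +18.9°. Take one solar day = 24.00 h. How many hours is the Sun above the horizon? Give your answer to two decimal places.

10.04 h

cos H₀ = −tan φ · tan δ = −tan(-36.5°) × tan(+18.900°) = 0.2533, so H₀ = 1.3147 rad = 75.32°.
Daylight = 2H₀/(2π) × 24.00 h = (1.3147/π) × 24.00 = 10.04 h.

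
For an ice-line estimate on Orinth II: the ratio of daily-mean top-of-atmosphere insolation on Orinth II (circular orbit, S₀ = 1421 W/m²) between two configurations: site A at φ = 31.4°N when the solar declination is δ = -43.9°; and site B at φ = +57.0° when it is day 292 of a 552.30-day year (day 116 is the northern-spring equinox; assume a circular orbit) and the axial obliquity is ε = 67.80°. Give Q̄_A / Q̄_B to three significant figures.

— Configuration A (φ=+31.4°):
cos H₀ = −tan(+31.4°) tan(-43.900°) = 0.5874, H₀ = 0.9429 rad.
Bracket: H₀ sin φ sin δ + cos φ cos δ sin H₀ = 0.9429×0.52101×-0.69340 + 0.85355×0.72055×0.80929 = -0.340640 + 0.497734 = 0.157094.
Q̄ = (S₀/π) × [bracket] = (1421/π) × 0.157094 = 71.056 W/m².
— Configuration B (φ=+57.0°):
Solar longitude: λ_s = 360° × (292 − 116)/552.30 = 114.720°.
sin δ = sin 67.80° × sin 114.720° = 0.84102, so δ = +57.248°.
cos H₀ = −tan(+57.0°) tan(+57.248°) = -2.3938 ≤ −1 ⇒ polar day, H₀ = π.
Bracket: H₀ sin φ sin δ + cos φ cos δ sin H₀ = 3.1416×0.83867×0.84102 + 0.54464×0.54100×0.00000 = 2.215891 + 0.000000 = 2.215891.
Q̄ = (S₀/π) × [bracket] = (1421/π) × 2.215891 = 1002.3 W/m².
Ratio Q̄_A / Q̄_B = 71.056 / 1002.3 = 0.07089.

Q̄_A / Q̄_B ≈ 0.0709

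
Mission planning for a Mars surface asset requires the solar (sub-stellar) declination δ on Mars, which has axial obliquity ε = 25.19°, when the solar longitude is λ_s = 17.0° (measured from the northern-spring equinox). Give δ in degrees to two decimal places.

sin δ = sin ε · sin λ_s = sin 25.19° × sin 17.0° = 0.124440.
δ = arcsin(0.124440) = +7.15°.

δ = +7.15°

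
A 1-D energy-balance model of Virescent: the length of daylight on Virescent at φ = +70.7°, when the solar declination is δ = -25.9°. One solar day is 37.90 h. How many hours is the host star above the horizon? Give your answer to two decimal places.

cos H₀ = −tan φ · tan δ = 1.3866 ≥ 1, so the host star never rises (polar night) and H₀ = 0.
Daylight = 2H₀/(2π) × 37.90 h = (0.0000/π) × 37.90 = 0.00 h.

0.00 h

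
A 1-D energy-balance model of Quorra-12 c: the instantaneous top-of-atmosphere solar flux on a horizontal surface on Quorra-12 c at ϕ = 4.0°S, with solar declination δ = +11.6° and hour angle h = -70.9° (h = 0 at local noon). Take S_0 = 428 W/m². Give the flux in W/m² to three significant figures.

131 W/m²

cos θ_z = sin ϕ sin δ + cos ϕ cos δ cos h = -0.014026 + 0.319754 = 0.305728.
Flux = S_0 · cos θ_z = 428 × 0.305728 = 130.9 W/m².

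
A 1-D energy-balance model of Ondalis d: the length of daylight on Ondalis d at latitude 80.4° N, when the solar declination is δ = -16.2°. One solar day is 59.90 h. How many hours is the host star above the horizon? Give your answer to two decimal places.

cos H₀ = −tan φ · tan δ = 1.7177 ≥ 1, so the host star never rises (polar night) and H₀ = 0.
Daylight = 2H₀/(2π) × 59.90 h = (0.0000/π) × 59.90 = 0.00 h.

0.00 h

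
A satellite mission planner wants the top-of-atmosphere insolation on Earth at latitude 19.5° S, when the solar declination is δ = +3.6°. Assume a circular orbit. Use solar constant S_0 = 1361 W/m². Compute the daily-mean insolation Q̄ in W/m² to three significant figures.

Q̄ ≈ 393 W/m²

cos h₀ = −tan(-19.5°) tan(+3.600°) = 0.0223, h₀ = 1.5485 rad.
Bracket: h₀ sin ϕ sin δ + cos ϕ cos δ sin h₀ = 1.5485×-0.33381×0.06279 + 0.94264×0.99803×0.99975 = -0.032456 + 0.940548 = 0.908092.
Q̄ = (S_0/π) × [bracket] = (1361/π) × 0.908092 = 393.4 W/m².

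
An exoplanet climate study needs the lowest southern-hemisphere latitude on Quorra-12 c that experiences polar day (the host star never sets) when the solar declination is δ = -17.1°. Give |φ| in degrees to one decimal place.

|φ| = 72.9°

Polar day requires cos H₀ = −tan φ tan δ ≤ −1, i.e. tan φ tan δ ≥ 1.
The boundary is |tan φ| · |tan δ| = 1, so |φ| = 90° − |δ| = 90° − 17.1° = 72.9° in the southern hemisphere.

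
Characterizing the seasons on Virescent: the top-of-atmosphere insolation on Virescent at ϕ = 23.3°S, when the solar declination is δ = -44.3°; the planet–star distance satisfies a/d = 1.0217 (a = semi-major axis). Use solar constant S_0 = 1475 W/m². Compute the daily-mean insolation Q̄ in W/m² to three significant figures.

Q̄ ≈ 564 W/m²

cos h₀ = −tan(-23.3°) tan(-44.300°) = -0.4203, h₀ = 2.0045 rad.
Bracket: h₀ sin ϕ sin δ + cos ϕ cos δ sin h₀ = 2.0045×-0.39555×-0.69842 + 0.91845×0.71569×0.90740 = 0.553763 + 0.596457 = 1.150220.
Inverse-square distance factor (a/d)² = 1.0217² = 1.043871.
Q̄ = (S_0/π) × 1.043871 × [bracket] = (1475/π) × 1.043871 × 1.150220 = 563.7 W/m².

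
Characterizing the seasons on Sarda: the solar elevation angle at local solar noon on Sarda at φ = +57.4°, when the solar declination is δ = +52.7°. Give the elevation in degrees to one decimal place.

At local noon the hour angle is zero, so the zenith angle equals |φ − δ| = |+57.4° − (+52.700°)| = 4.700°.
Elevation = 90° − 4.700° = 85.3°.

85.3°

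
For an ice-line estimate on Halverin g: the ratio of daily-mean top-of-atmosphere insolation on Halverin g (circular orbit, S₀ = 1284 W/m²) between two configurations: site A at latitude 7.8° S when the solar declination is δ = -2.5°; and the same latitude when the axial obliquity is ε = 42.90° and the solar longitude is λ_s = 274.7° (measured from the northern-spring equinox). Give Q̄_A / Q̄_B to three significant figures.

Q̄_A / Q̄_B ≈ 1.14

— Configuration A (φ=-7.8°):
cos H₀ = −tan(-7.8°) tan(-2.500°) = -0.0060, H₀ = 1.5768 rad.
Bracket: H₀ sin φ sin δ + cos φ cos δ sin H₀ = 1.5768×-0.13572×-0.04362 + 0.99075×0.99905×0.99998 = 0.009335 + 0.989789 = 0.999124.
Q̄ = (S₀/π) × [bracket] = (1284/π) × 0.999124 = 408.35 W/m².
— Configuration B (φ=-7.8°):
Solar declination: sin δ = sin ε · sin λ_s = sin 42.90° × sin 274.7° = -0.67843, so δ = -42.721°.
cos H₀ = −tan(-7.8°) tan(-42.721°) = -0.1265, H₀ = 1.6976 rad.
Bracket: H₀ sin φ sin δ + cos φ cos δ sin H₀ = 1.6976×-0.13572×-0.67843 + 0.99075×0.73466×0.99197 = 0.156309 + 0.722020 = 0.878329.
Q̄ = (S₀/π) × [bracket] = (1284/π) × 0.878329 = 358.98 W/m².
Ratio Q̄_A / Q̄_B = 408.35 / 358.98 = 1.138.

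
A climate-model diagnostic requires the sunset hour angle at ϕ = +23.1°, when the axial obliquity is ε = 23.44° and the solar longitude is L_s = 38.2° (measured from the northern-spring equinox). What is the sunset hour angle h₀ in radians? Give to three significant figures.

h₀ = 1.68 rad

Solar declination: sin δ = sin ε · sin L_s = sin 23.44° × sin 38.2° = 0.24600, so δ = +14.241°.
cos h₀ = −tan ϕ · tan δ = −tan(+23.1°) × tan(+14.241°) = -0.1083, so h₀ = 1.6793 rad = 96.21°.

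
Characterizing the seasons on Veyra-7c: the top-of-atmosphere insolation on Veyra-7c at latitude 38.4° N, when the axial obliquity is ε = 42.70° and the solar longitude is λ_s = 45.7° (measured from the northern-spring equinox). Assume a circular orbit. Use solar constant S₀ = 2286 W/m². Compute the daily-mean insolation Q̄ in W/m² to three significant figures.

Solar declination: sin δ = sin ε · sin λ_s = sin 42.70° × sin 45.7° = 0.48535, so δ = +29.036°.
cos H₀ = −tan(+38.4°) tan(+29.036°) = -0.4400, H₀ = 2.0264 rad.
Bracket: H₀ sin φ sin δ + cos φ cos δ sin H₀ = 2.0264×0.62115×0.48535 + 0.78369×0.87432×0.89801 = 0.610909 + 0.615313 = 1.226222.
Q̄ = (S₀/π) × [bracket] = (2286/π) × 1.226222 = 892.3 W/m².

Q̄ ≈ 892 W/m²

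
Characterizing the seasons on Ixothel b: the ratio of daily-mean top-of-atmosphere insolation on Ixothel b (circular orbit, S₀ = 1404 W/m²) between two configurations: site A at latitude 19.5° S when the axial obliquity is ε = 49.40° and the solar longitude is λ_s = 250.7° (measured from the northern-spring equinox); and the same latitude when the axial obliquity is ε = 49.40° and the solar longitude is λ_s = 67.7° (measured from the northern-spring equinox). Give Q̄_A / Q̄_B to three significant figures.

— Configuration A (φ=-19.5°):
Solar declination: sin δ = sin ε · sin λ_s = sin 49.40° × sin 250.7° = -0.71660, so δ = -45.775°.
cos H₀ = −tan(-19.5°) tan(-45.775°) = -0.3638, H₀ = 1.9432 rad.
Bracket: H₀ sin φ sin δ + cos φ cos δ sin H₀ = 1.9432×-0.33381×-0.71660 + 0.94264×0.69748×0.93147 = 0.464829 + 0.612416 = 1.077245.
Q̄ = (S₀/π) × [bracket] = (1404/π) × 1.077245 = 481.43 W/m².
— Configuration B (φ=-19.5°):
Solar declination: sin δ = sin ε · sin λ_s = sin 49.40° × sin 67.7° = 0.70249, so δ = +44.627°.
cos H₀ = −tan(-19.5°) tan(+44.627°) = 0.3495, H₀ = 1.2137 rad.
Bracket: H₀ sin φ sin δ + cos φ cos δ sin H₀ = 1.2137×-0.33381×0.70249 + 0.94264×0.71170×0.93692 = -0.284610 + 0.628558 = 0.343948.
Q̄ = (S₀/π) × [bracket] = (1404/π) × 0.343948 = 153.71 W/m².
Ratio Q̄_A / Q̄_B = 481.43 / 153.71 = 3.132.

Q̄_A / Q̄_B ≈ 3.13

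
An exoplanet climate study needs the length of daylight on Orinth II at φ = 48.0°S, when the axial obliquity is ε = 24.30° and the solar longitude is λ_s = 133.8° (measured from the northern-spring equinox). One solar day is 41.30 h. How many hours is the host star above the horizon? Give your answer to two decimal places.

16.01 h

Solar declination: sin δ = sin ε · sin λ_s = sin 24.30° × sin 133.8° = 0.29701, so δ = +17.278°.
cos H₀ = −tan φ · tan δ = −tan(-48.0°) × tan(+17.278°) = 0.3455, so H₀ = 1.2181 rad = 69.79°.
Daylight = 2H₀/(2π) × 41.30 h = (1.2181/π) × 41.30 = 16.01 h.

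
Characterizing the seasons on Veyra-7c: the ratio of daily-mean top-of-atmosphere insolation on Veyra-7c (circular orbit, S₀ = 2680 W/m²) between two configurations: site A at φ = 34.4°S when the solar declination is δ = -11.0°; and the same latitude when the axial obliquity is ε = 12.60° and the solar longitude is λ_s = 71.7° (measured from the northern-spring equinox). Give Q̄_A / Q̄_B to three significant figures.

Q̄_A / Q̄_B ≈ 1.56

— Configuration A (φ=-34.4°):
cos H₀ = −tan(-34.4°) tan(-11.000°) = -0.1331, H₀ = 1.7043 rad.
Bracket: H₀ sin φ sin δ + cos φ cos δ sin H₀ = 1.7043×-0.56497×-0.19081 + 0.82511×0.98163×0.99110 = 0.183727 + 0.802744 = 0.986471.
Q̄ = (S₀/π) × [bracket] = (2680/π) × 0.986471 = 841.53 W/m².
— Configuration B (φ=-34.4°):
Solar declination: sin δ = sin ε · sin λ_s = sin 12.60° × sin 71.7° = 0.20711, so δ = +11.953°.
cos H₀ = −tan(-34.4°) tan(+11.953°) = 0.1450, H₀ = 1.4253 rad.
Bracket: H₀ sin φ sin δ + cos φ cos δ sin H₀ = 1.4253×-0.56497×0.20711 + 0.82511×0.97832×0.98944 = -0.166776 + 0.798697 = 0.631921.
Q̄ = (S₀/π) × [bracket] = (2680/π) × 0.631921 = 539.07 W/m².
Ratio Q̄_A / Q̄_B = 841.53 / 539.07 = 1.561.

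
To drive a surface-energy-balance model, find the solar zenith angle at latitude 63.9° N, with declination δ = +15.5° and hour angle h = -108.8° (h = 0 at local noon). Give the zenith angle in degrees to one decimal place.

cos θ_z = sin ϕ sin δ + cos ϕ cos δ cos h = 0.239987 + -0.136621 = 0.103366.
θ_z = arccos(0.103366) = 84.1°.

θ_z = 84.1°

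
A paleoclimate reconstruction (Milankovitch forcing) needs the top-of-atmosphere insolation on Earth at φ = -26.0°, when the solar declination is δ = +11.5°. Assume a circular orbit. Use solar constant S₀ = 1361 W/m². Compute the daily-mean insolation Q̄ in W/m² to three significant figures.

Q̄ ≈ 324 W/m²

cos H₀ = −tan(-26.0°) tan(+11.500°) = 0.0992, H₀ = 1.4714 rad.
Bracket: H₀ sin φ sin δ + cos φ cos δ sin H₀ = 1.4714×-0.43837×0.19937 + 0.89879×0.97992×0.99506 = -0.128597 + 0.876391 = 0.747794.
Q̄ = (S₀/π) × [bracket] = (1361/π) × 0.747794 = 324.0 W/m².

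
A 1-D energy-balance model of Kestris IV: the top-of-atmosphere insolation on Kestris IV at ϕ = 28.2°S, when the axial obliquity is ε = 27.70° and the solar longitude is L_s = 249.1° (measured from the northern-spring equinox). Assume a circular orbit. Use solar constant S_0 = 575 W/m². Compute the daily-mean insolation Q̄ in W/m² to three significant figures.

Solar declination: sin δ = sin ε · sin L_s = sin 27.70° × sin 249.1° = -0.43426, so δ = -25.738°.
cos h₀ = −tan(-28.2°) tan(-25.738°) = -0.2585, h₀ = 1.8323 rad.
Bracket: h₀ sin ϕ sin δ + cos ϕ cos δ sin h₀ = 1.8323×-0.47255×-0.43426 + 0.88130×0.90079×0.96601 = 0.376005 + 0.766883 = 1.142888.
Q̄ = (S_0/π) × [bracket] = (575/π) × 1.142888 = 209.2 W/m².

Q̄ ≈ 209 W/m²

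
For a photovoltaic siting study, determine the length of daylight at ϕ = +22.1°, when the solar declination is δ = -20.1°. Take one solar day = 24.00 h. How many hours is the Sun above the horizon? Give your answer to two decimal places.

cos h₀ = −tan ϕ · tan δ = −tan(+22.1°) × tan(-20.100°) = 0.1486, so h₀ = 1.4216 rad = 81.45°.
Daylight = 2h₀/(2π) × 24.00 h = (1.4216/π) × 24.00 = 10.86 h.

10.86 h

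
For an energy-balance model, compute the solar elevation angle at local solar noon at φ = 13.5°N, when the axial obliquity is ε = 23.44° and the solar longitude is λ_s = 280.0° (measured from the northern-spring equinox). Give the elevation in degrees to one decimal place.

53.4°

Solar declination: sin δ = sin ε · sin λ_s = sin 23.44° × sin 280.0° = -0.39175, so δ = -23.063°.
At local noon the hour angle is zero, so the zenith angle equals |φ − δ| = |+13.5° − (-23.063°)| = 36.563°.
Elevation = 90° − 36.563° = 53.4°.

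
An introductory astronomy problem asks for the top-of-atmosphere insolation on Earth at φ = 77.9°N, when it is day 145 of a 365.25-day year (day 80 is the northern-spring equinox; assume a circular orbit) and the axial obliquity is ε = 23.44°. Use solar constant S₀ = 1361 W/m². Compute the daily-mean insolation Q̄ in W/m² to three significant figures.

Solar longitude: λ_s = 360° × (145 − 80)/365.25 = 64.066°.
sin δ = sin 23.44° × sin 64.066° = 0.35773, so δ = +20.961°.
cos H₀ = −tan(+77.9°) tan(+20.961°) = -1.7869 ≤ −1 ⇒ polar day, H₀ = π.
Bracket: H₀ sin φ sin δ + cos φ cos δ sin H₀ = 3.1416×0.97778×0.35773 + 0.20962×0.93383×0.00000 = 1.098873 + 0.000000 = 1.098873.
Q̄ = (S₀/π) × [bracket] = (1361/π) × 1.098873 = 476.1 W/m².

Q̄ ≈ 476 W/m²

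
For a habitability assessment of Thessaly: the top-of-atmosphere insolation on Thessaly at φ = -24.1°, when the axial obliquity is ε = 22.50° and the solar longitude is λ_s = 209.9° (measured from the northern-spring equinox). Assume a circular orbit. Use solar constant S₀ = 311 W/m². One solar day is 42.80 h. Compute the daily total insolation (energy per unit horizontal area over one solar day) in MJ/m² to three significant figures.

15.6 MJ/m²

Solar declination: sin δ = sin ε · sin λ_s = sin 22.50° × sin 209.9° = -0.19076, so δ = -10.997°.
cos H₀ = −tan(-24.1°) tan(-10.997°) = -0.0869, H₀ = 1.6578 rad.
Bracket: H₀ sin φ sin δ + cos φ cos δ sin H₀ = 1.6578×-0.40833×-0.19076 + 0.91283×0.98164×0.99621 = 0.129131 + 0.892674 = 1.021805.
Q̄ = (S₀/π) × [bracket] = (311/π) × 1.021805 = 101.15 W/m².
Daily total = Q̄ × 42.80 h × 3600 s/h = 101.15 × 42.80 × 3600 / 10⁶ = 15.59 MJ/m².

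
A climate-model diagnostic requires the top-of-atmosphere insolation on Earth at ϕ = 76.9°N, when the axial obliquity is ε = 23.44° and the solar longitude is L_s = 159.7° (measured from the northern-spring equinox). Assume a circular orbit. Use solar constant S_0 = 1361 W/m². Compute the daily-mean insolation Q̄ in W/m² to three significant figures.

Solar declination: sin δ = sin ε · sin L_s = sin 23.44° × sin 159.7° = 0.13801, so δ = +7.933°.
cos h₀ = −tan(+76.9°) tan(+7.933°) = -0.5988, h₀ = 2.2128 rad.
Bracket: h₀ sin ϕ sin δ + cos ϕ cos δ sin h₀ = 2.2128×0.97398×0.13801 + 0.22665×0.99043×0.80091 = 0.297442 + 0.179789 = 0.477231.
Q̄ = (S_0/π) × [bracket] = (1361/π) × 0.477231 = 206.7 W/m².

Q̄ ≈ 207 W/m²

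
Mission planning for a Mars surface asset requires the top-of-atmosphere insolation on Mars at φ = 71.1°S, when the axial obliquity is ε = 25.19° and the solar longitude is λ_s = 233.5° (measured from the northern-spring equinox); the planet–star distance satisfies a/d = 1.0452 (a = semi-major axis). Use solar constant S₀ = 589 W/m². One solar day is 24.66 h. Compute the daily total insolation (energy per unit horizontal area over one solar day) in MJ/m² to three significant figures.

Solar declination: sin δ = sin ε · sin λ_s = sin 25.19° × sin 233.5° = -0.34214, so δ = -20.007°.
cos H₀ = −tan(-71.1°) tan(-20.007°) = -1.0635 ≤ −1 ⇒ polar day, H₀ = π.
Bracket: H₀ sin φ sin δ + cos φ cos δ sin H₀ = 3.1416×-0.94609×-0.34214 + 0.32392×0.93965×0.00000 = 1.016921 + 0.000000 = 1.016921.
Inverse-square distance factor (a/d)² = 1.0452² = 1.092443.
Q̄ = (S₀/π) × 1.092443 × [bracket] = (589/π) × 1.092443 × 1.016921 = 208.28 W/m².
Daily total = Q̄ × 24.66 h × 3600 s/h = 208.28 × 24.66 × 3600 / 10⁶ = 18.49 MJ/m².

18.5 MJ/m²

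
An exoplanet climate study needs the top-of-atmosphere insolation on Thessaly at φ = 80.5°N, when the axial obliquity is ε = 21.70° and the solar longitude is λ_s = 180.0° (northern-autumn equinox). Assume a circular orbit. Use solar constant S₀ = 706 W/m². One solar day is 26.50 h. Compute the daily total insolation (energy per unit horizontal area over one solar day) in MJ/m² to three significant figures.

3.54 MJ/m²

Solar declination: sin δ = sin ε · sin λ_s = sin 21.70° × sin 180.0° = 0.00000, so δ = +0.000°.
cos H₀ = −tan(+80.5°) tan(+0.000°) = -0.0000, H₀ = 1.5708 rad.
Bracket: H₀ sin φ sin δ + cos φ cos δ sin H₀ = 1.5708×0.98629×0.00000 + 0.16505×1.00000×1.00000 = 0.000000 + 0.165050 = 0.165050.
Q̄ = (S₀/π) × [bracket] = (706/π) × 0.165050 = 37.091 W/m².
Daily total = Q̄ × 26.50 h × 3600 s/h = 37.091 × 26.50 × 3600 / 10⁶ = 3.538 MJ/m².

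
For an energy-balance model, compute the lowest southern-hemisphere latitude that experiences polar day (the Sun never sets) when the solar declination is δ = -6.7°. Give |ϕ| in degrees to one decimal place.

|ϕ| = 83.3°

Polar day requires cos h₀ = −tan ϕ tan δ ≤ −1, i.e. tan ϕ tan δ ≥ 1.
The boundary is |tan ϕ| · |tan δ| = 1, so |ϕ| = 90° − |δ| = 90° − 6.7° = 83.3° in the southern hemisphere.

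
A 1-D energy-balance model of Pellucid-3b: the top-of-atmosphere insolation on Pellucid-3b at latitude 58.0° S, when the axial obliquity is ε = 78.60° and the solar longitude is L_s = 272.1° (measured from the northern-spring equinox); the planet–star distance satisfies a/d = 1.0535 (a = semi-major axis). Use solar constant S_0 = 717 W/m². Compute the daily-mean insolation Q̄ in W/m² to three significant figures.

Solar declination: sin δ = sin ε · sin L_s = sin 78.60° × sin 272.1° = -0.97961, so δ = -78.411°.
cos h₀ = −tan(-58.0°) tan(-78.411°) = -7.8036 ≤ −1 ⇒ polar day, h₀ = π.
Bracket: h₀ sin ϕ sin δ + cos ϕ cos δ sin h₀ = 3.1416×-0.84805×-0.97961 + 0.52992×0.20089×0.00000 = 2.609910 + 0.000000 = 2.609910.
Inverse-square distance factor (a/d)² = 1.0535² = 1.109862.
Q̄ = (S_0/π) × 1.109862 × [bracket] = (717/π) × 1.109862 × 2.609910 = 661.1 W/m².

Q̄ ≈ 661 W/m²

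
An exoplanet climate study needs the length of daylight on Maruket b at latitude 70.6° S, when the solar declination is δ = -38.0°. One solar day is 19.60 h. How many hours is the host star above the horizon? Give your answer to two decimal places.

Sunrise equation: cos h₀ = −tan ϕ · tan δ = -2.2186 ≤ −1, so the host star never sets (polar day) and h₀ = π.
Daylight = 2h₀/(2π) × 19.60 h = (3.1416/π) × 19.60 = 19.60 h.

19.60 h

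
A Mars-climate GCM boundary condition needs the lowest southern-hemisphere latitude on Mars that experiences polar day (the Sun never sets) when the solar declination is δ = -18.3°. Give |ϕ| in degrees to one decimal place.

Polar day requires cos h₀ = −tan ϕ tan δ ≤ −1, i.e. tan ϕ tan δ ≥ 1.
The boundary is |tan ϕ| · |tan δ| = 1, so |ϕ| = 90° − |δ| = 90° − 18.3° = 71.7° in the southern hemisphere.

|ϕ| = 71.7°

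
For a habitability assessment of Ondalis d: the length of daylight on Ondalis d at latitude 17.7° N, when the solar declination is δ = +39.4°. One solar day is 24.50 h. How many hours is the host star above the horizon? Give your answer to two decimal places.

cos H₀ = −tan φ · tan δ = −tan(+17.7°) × tan(+39.400°) = -0.2621, so H₀ = 1.8360 rad = 105.20°.
Daylight = 2H₀/(2π) × 24.50 h = (1.8360/π) × 24.50 = 14.32 h.

14.32 h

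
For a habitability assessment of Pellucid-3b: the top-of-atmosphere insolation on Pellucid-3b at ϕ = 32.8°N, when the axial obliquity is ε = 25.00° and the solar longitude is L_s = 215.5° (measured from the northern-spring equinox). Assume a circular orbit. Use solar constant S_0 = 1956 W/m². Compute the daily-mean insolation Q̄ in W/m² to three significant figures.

Q̄ ≈ 384 W/m²

Solar declination: sin δ = sin ε · sin L_s = sin 25.00° × sin 215.5° = -0.24542, so δ = -14.206°.
cos h₀ = −tan(+32.8°) tan(-14.206°) = 0.1631, h₀ = 1.4069 rad.
Bracket: h₀ sin ϕ sin δ + cos ϕ cos δ sin h₀ = 1.4069×0.54171×-0.24542 + 0.84057×0.96942×0.98660 = -0.187042 + 0.803946 = 0.616904.
Q̄ = (S_0/π) × [bracket] = (1956/π) × 0.616904 = 384.1 W/m².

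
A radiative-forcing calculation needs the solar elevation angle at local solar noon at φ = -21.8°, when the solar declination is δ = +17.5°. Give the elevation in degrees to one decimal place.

50.7°

At local noon the hour angle is zero, so the zenith angle equals |φ − δ| = |-21.8° − (+17.500°)| = 39.300°.
Elevation = 90° − 39.300° = 50.7°.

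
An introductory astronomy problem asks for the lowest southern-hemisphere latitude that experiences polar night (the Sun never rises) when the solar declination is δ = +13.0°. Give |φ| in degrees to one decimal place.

Polar night requires cos H₀ = −tan φ tan δ ≥ 1, i.e. tan φ tan δ ≤ −1.
The boundary is |tan φ| · |tan δ| = 1, so |φ| = 90° − |δ| = 90° − 13.0° = 77.0° in the southern hemisphere.

|φ| = 77.0°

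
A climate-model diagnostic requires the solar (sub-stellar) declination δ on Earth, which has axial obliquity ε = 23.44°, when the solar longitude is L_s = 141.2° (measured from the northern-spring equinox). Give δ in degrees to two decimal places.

sin δ = sin ε · sin L_s = sin 23.44° × sin 141.2° = 0.249256.
δ = arcsin(0.249256) = +14.43°.

δ = +14.43°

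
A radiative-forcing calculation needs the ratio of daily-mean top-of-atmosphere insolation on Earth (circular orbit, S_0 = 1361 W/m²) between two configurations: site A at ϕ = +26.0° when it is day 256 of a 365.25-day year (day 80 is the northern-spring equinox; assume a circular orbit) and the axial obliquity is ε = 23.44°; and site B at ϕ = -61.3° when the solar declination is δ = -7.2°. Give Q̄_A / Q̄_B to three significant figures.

Q̄_A / Q̄_B ≈ 1.40

— Configuration A (ϕ=+26.0°):
Solar longitude: L_s = 360° × (256 − 80)/365.25 = 173.470°.
sin δ = sin 23.44° × sin 173.470° = 0.04524, so δ = +2.593°.
cos h₀ = −tan(+26.0°) tan(+2.593°) = -0.0221, h₀ = 1.5929 rad.
Bracket: h₀ sin ϕ sin δ + cos ϕ cos δ sin h₀ = 1.5929×0.43837×0.04524 + 0.89879×0.99898×0.99976 = 0.031590 + 0.897658 = 0.929248.
Q̄ = (S_0/π) × [bracket] = (1361/π) × 0.929248 = 402.57 W/m².
— Configuration B (ϕ=-61.3°):
cos h₀ = −tan(-61.3°) tan(-7.200°) = -0.2307, h₀ = 1.8036 rad.
Bracket: h₀ sin ϕ sin δ + cos ϕ cos δ sin h₀ = 1.8036×-0.87715×-0.12533 + 0.48022×0.99211×0.97301 = 0.198276 + 0.463572 = 0.661848.
Q̄ = (S_0/π) × [bracket] = (1361/π) × 0.661848 = 286.73 W/m².
Ratio Q̄_A / Q̄_B = 402.57 / 286.73 = 1.404.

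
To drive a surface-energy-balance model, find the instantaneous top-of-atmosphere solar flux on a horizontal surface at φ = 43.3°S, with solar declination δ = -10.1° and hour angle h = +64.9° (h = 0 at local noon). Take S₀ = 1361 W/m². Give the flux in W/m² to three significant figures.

577 W/m²

cos θ_z = sin φ sin δ + cos φ cos δ cos h = 0.120270 + 0.303937 = 0.424207.
Flux = S₀ · cos θ_z = 1361 × 0.424207 = 577.3 W/m².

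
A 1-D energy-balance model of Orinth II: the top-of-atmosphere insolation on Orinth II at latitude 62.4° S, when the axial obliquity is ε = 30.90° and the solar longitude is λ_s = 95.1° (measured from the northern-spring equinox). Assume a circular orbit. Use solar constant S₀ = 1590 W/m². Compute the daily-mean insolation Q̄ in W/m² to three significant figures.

Solar declination: sin δ = sin ε · sin λ_s = sin 30.90° × sin 95.1° = 0.51151, so δ = +30.764°.
cos H₀ = −tan(-62.4°) tan(+30.764°) = 1.1387 ≥ 1 ⇒ polar night, H₀ = 0 and Q̄ = 0.

Q̄ ≈ 0.00 W/m²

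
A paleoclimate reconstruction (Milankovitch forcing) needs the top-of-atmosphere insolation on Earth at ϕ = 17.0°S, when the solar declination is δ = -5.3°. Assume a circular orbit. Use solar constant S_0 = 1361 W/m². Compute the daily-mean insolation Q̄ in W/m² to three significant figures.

Q̄ ≈ 431 W/m²

cos h₀ = −tan(-17.0°) tan(-5.300°) = -0.0284, h₀ = 1.5992 rad.
Bracket: h₀ sin ϕ sin δ + cos ϕ cos δ sin h₀ = 1.5992×-0.29237×-0.09237 + 0.95630×0.99572×0.99960 = 0.043188 + 0.951826 = 0.995014.
Q̄ = (S_0/π) × [bracket] = (1361/π) × 0.995014 = 431.1 W/m².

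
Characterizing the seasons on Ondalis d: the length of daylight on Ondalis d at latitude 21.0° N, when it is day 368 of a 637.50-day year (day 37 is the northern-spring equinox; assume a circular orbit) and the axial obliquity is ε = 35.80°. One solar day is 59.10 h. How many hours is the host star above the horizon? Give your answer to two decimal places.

Solar longitude: L_s = 360° × (368 − 37)/637.50 = 186.918°.
sin δ = sin 35.80° × sin 186.918° = -0.07045, so δ = -4.040°.
cos h₀ = −tan ϕ · tan δ = −tan(+21.0°) × tan(-4.040°) = 0.0271, so h₀ = 1.5437 rad = 88.45°.
Daylight = 2h₀/(2π) × 59.10 h = (1.5437/π) × 59.10 = 29.04 h.

29.04 h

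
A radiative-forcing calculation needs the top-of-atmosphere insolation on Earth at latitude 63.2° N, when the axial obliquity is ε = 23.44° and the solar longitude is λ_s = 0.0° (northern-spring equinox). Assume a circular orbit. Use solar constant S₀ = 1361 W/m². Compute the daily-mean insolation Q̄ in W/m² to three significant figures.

Solar declination: sin δ = sin ε · sin λ_s = sin 23.44° × sin 0.0° = 0.00000, so δ = +0.000°.
cos H₀ = −tan(+63.2°) tan(+0.000°) = -0.0000, H₀ = 1.5708 rad.
Bracket: H₀ sin φ sin δ + cos φ cos δ sin H₀ = 1.5708×0.89259×0.00000 + 0.45088×1.00000×1.00000 = 0.000000 + 0.450880 = 0.450880.
Q̄ = (S₀/π) × [bracket] = (1361/π) × 0.450880 = 195.3 W/m².

Q̄ ≈ 195 W/m²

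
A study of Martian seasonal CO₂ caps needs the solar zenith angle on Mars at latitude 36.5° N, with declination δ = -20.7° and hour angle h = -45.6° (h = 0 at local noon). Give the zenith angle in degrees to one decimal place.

θ_z = 71.6°

cos θ_z = sin φ sin δ + cos φ cos δ cos h = -0.210255 + 0.526121 = 0.315866.
θ_z = arccos(0.315866) = 71.6°.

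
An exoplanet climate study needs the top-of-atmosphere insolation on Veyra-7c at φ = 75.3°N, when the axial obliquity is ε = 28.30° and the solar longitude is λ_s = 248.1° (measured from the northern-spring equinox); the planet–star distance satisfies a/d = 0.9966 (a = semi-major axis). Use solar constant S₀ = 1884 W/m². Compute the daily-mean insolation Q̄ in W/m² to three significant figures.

Solar declination: sin δ = sin ε · sin λ_s = sin 28.30° × sin 248.1° = -0.43988, so δ = -26.096°.
cos H₀ = −tan(+75.3°) tan(-26.096°) = 1.8670 ≥ 1 ⇒ polar night, H₀ = 0 and Q̄ = 0.
Inverse-square distance factor (a/d)² = 0.9966² = 0.993212.

Q̄ ≈ 0.00 W/m²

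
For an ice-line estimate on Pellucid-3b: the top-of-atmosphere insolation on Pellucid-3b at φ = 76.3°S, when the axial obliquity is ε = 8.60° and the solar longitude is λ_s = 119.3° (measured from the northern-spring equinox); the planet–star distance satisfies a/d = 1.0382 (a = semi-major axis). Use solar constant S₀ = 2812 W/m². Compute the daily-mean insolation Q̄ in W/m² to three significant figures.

Solar declination: sin δ = sin ε · sin λ_s = sin 8.60° × sin 119.3° = 0.13041, so δ = +7.493°.
cos H₀ = −tan(-76.3°) tan(+7.493°) = 0.5396, H₀ = 1.0009 rad.
Bracket: H₀ sin φ sin δ + cos φ cos δ sin H₀ = 1.0009×-0.97155×0.13041 + 0.23684×0.99146×0.84195 = -0.126814 + 0.197704 = 0.070890.
Inverse-square distance factor (a/d)² = 1.0382² = 1.077859.
Q̄ = (S₀/π) × 1.077859 × [bracket] = (2812/π) × 1.077859 × 0.070890 = 68.39 W/m².

Q̄ ≈ 68.4 W/m²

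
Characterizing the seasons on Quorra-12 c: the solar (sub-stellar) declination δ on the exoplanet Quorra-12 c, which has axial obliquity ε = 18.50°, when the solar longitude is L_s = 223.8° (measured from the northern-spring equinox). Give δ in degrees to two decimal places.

δ = -12.69°

sin δ = sin ε · sin L_s = sin 18.50° × sin 223.8° = -0.219620.
δ = arcsin(-0.219620) = -12.69°.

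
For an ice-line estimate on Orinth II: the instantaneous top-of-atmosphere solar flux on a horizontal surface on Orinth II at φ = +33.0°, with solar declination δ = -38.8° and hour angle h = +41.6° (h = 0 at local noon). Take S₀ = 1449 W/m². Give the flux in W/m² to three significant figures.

cos θ_z = sin φ sin δ + cos φ cos δ cos h = -0.341273 + 0.488767 = 0.147494.
Flux = S₀ · cos θ_z = 1449 × 0.147494 = 213.7 W/m².

214 W/m²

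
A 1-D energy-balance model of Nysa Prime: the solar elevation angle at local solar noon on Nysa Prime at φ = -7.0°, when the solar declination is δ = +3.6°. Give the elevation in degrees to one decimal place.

At local noon the hour angle is zero, so the zenith angle equals |φ − δ| = |-7.0° − (+3.600°)| = 10.600°.
Elevation = 90° − 10.600° = 79.4°.

79.4°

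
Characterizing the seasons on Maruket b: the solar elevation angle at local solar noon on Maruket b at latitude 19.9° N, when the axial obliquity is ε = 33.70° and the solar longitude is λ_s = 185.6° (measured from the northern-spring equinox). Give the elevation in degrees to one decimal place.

Solar declination: sin δ = sin ε · sin λ_s = sin 33.70° × sin 185.6° = -0.05414, so δ = -3.104°.
At local noon the hour angle is zero, so the zenith angle equals |φ − δ| = |+19.9° − (-3.104°)| = 23.004°.
Elevation = 90° − 23.004° = 67.0°.

67.0°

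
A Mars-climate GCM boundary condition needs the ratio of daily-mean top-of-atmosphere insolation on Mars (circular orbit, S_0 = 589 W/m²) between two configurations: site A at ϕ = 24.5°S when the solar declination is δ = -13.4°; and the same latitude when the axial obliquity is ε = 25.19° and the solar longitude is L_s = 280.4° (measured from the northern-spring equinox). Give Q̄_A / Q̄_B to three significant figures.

Q̄_A / Q̄_B ≈ 0.932

— Configuration A (ϕ=-24.5°):
cos h₀ = −tan(-24.5°) tan(-13.400°) = -0.1086, h₀ = 1.6796 rad.
Bracket: h₀ sin ϕ sin δ + cos ϕ cos δ sin h₀ = 1.6796×-0.41469×-0.23175 + 0.90996×0.97278×0.99409 = 0.161417 + 0.879959 = 1.041376.
Q̄ = (S_0/π) × [bracket] = (589/π) × 1.041376 = 195.24 W/m².
— Configuration B (ϕ=-24.5°):
Solar declination: sin δ = sin ε · sin L_s = sin 25.19° × sin 280.4° = -0.41863, so δ = -24.748°.
cos h₀ = −tan(-24.5°) tan(-24.748°) = -0.2101, h₀ = 1.7824 rad.
Bracket: h₀ sin ϕ sin δ + cos ϕ cos δ sin h₀ = 1.7824×-0.41469×-0.41863 + 0.90996×0.90816×0.97769 = 0.309428 + 0.807953 = 1.117381.
Q̄ = (S_0/π) × [bracket] = (589/π) × 1.117381 = 209.49 W/m².
Ratio Q̄_A / Q̄_B = 195.24 / 209.49 = 0.9320.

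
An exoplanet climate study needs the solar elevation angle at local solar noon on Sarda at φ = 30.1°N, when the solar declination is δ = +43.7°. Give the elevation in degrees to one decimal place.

76.4°

At local noon the hour angle is zero, so the zenith angle equals |φ − δ| = |+30.1° − (+43.700°)| = 13.600°.
Elevation = 90° − 13.600° = 76.4°.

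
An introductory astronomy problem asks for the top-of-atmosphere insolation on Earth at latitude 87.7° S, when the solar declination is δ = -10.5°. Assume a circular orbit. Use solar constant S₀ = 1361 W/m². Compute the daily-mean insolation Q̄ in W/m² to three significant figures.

Q̄ ≈ 248 W/m²

cos H₀ = −tan(-87.7°) tan(-10.500°) = -4.6145 ≤ −1 ⇒ polar day, H₀ = π.
Bracket: H₀ sin φ sin δ + cos φ cos δ sin H₀ = 3.1416×-0.99919×-0.18224 + 0.04013×0.98325×0.00000 = 0.572061 + 0.000000 = 0.572061.
Q̄ = (S₀/π) × [bracket] = (1361/π) × 0.572061 = 247.8 W/m².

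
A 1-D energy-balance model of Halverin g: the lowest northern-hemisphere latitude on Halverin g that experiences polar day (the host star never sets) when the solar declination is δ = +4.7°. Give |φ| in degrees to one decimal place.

|φ| = 85.3°

Polar day requires cos H₀ = −tan φ tan δ ≤ −1, i.e. tan φ tan δ ≥ 1.
The boundary is |tan φ| · |tan δ| = 1, so |φ| = 90° − |δ| = 90° − 4.7° = 85.3° in the northern hemisphere.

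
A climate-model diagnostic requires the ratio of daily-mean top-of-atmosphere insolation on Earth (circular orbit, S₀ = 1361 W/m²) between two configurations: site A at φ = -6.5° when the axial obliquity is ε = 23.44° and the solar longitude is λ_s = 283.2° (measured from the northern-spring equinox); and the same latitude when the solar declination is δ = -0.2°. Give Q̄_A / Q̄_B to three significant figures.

— Configuration A (φ=-6.5°):
Solar declination: sin δ = sin ε · sin λ_s = sin 23.44° × sin 283.2° = -0.38728, so δ = -22.785°.
cos H₀ = −tan(-6.5°) tan(-22.785°) = -0.0479, H₀ = 1.6187 rad.
Bracket: H₀ sin φ sin δ + cos φ cos δ sin H₀ = 1.6187×-0.11320×-0.38728 + 0.99357×0.92196×0.99885 = 0.070964 + 0.914978 = 0.985942.
Q̄ = (S₀/π) × [bracket] = (1361/π) × 0.985942 = 427.13 W/m².
— Configuration B (φ=-6.5°):
cos H₀ = −tan(-6.5°) tan(-0.200°) = -0.0004, H₀ = 1.5712 rad.
Bracket: H₀ sin φ sin δ + cos φ cos δ sin H₀ = 1.5712×-0.11320×-0.00349 + 0.99357×0.99999×1.00000 = 0.000621 + 0.993560 = 0.994181.
Q̄ = (S₀/π) × [bracket] = (1361/π) × 0.994181 = 430.70 W/m².
Ratio Q̄_A / Q̄_B = 427.13 / 430.70 = 0.9917.

Q̄_A / Q̄_B ≈ 0.992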